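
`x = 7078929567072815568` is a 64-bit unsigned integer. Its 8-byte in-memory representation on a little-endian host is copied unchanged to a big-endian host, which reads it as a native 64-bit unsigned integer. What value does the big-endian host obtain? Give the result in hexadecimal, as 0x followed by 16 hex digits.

0xD089627BEF683D62

7078929567072815568 in 64-bit hexadecimal is 0x623D68EF7B6289D0.
Stored little-endian, the bytes at ascending addresses are D0 89 62 7B EF 68 3D 62.
Read back as big-endian, the last byte is least significant, giving 0xD089627BEF683D62.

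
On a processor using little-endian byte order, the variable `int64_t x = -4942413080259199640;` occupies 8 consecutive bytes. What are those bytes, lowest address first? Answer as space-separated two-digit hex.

Two's complement of -4942413080259199640 in 64 bits: 4942413080259199640 = 0x4496FA82AE180298; invert → 0xBB69057D51E7FD67; add 1 → 0xBB69057D51E7FD68.
Split into bytes (most-significant first): BB 69 05 7D 51 E7 FD 68.
Little-endian stores the least-significant byte at the lowest address.
So at ascending addresses the bytes are 68 FD E7 51 7D 05 69 BB.

68 FD E7 51 7D 05 69 BB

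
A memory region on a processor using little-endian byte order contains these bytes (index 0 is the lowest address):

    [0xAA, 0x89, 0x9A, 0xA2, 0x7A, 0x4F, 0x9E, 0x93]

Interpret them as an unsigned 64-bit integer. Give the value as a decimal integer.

Little-endian: lowest address holds the least-significant byte.
Reassemble most-significant byte first: 93 9E 4F 7A A2 9A 89 AA → 0x939E4F7AA29A89AA.
0x939E4F7AA29A89AA = 10637026758028331434.

10637026758028331434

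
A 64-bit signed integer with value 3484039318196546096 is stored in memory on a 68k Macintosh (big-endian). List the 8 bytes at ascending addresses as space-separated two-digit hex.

3484039318196546096 in hexadecimal, padded to 64 bits, is 0x3059CB4CF8996A30.
Split into bytes (most-significant first): 30 59 CB 4C F8 99 6A 30.
Big-endian stores the most-significant byte at the lowest address.
So the memory order matches the most-significant-first order: 30 59 CB 4C F8 99 6A 30.

30 59 CB 4C F8 99 6A 30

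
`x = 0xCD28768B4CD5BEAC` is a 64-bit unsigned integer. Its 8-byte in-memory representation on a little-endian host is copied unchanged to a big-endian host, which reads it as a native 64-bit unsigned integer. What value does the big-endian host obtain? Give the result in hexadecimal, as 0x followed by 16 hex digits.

Stored little-endian, the bytes at ascending addresses are AC BE D5 4C 8B 76 28 CD.
Read back as big-endian, the last byte is least significant, giving 0xACBED54C8B7628CD.

0xACBED54C8B7628CD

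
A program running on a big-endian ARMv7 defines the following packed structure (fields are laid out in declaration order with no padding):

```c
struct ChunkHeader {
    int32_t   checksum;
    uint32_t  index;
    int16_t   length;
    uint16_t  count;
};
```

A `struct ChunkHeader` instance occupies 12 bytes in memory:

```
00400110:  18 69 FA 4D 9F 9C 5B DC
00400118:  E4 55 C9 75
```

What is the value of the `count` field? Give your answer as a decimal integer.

51573

`count` follows `checksum` (4 B), `index` (4 B), `length` (2 B), so it starts at offset 4 + 4 + 2 = 10 and occupies 2 bytes.
Bytes at offsets 10..11: C9 75.
Big-endian stores the most-significant byte at the lowest address.
The bytes are already most-significant first: 0xC975.
0xC975 = 51573.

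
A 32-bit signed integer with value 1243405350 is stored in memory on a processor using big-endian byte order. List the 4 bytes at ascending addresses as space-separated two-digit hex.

1243405350 in hexadecimal, padded to 32 bits, is 0x4A1CDC26.
Split into bytes (most-significant first): 4A 1C DC 26.
In big-endian order the high byte comes first in memory.
So the memory order matches the most-significant-first order: 4A 1C DC 26.

4A 1C DC 26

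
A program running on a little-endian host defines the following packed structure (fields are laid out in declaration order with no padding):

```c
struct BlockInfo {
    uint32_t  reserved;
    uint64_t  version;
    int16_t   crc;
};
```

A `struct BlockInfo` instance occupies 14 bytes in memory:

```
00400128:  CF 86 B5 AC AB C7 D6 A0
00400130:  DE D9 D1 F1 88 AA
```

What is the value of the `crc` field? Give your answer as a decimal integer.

-21880

`crc` follows `reserved` (4 B), `version` (8 B), so it starts at offset 4 + 8 = 12 and occupies 2 bytes.
Bytes at offsets 12..13: 88 AA.
Little-endian stores the least-significant byte at the lowest address.
Reassemble most-significant byte first: AA 88 → 0xAA88.
Top bit is set, so as a signed 16-bit value this is 0xAA88 − 2^16 = -21880.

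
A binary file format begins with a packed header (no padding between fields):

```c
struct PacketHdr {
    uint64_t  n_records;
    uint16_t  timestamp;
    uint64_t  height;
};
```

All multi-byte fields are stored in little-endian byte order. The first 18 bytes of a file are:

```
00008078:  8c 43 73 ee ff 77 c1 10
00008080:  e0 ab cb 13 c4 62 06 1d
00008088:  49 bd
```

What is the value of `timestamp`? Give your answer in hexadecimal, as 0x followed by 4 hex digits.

`timestamp` follows `n_records` (8 bytes), so it starts at byte offset 8 and occupies 2 bytes.
Bytes at offsets 8..9: E0 AB.
Little-endian stores the least-significant byte at the lowest address.
Reassemble most-significant byte first: AB E0 → 0xABE0.

0xABE0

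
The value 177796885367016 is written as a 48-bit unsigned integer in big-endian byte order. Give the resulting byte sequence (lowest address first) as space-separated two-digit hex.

177796885367016 in hexadecimal, padded to 48 bits, is 0xA1B49031C8E8.
Split into bytes (most-significant first): A1 B4 90 31 C8 E8.
Big-endian stores the most-significant byte at the lowest address.
So the memory order matches the most-significant-first order: A1 B4 90 31 C8 E8.

A1 B4 90 31 C8 E8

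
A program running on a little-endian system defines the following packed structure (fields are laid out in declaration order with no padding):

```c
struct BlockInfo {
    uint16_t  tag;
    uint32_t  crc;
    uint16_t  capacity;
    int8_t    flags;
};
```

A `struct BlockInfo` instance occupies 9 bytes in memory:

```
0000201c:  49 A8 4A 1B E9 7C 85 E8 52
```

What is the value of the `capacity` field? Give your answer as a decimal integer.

59525

`capacity` follows `tag` (2 B), `crc` (4 B), so it starts at offset 2 + 4 = 6 and occupies 2 bytes.
Bytes at offsets 6..7: 85 E8.
In little-endian order the low byte comes first in memory.
Reassemble most-significant byte first: E8 85 → 0xE885.
0xE885 = 59525.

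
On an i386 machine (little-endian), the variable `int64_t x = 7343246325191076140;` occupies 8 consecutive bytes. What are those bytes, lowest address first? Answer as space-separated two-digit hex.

2C E9 34 67 A0 73 E8 65

7343246325191076140 in hexadecimal, padded to 64 bits, is 0x65E873A06734E92C.
Split into bytes (most-significant first): 65 E8 73 A0 67 34 E9 2C.
In little-endian order the low byte comes first in memory.
So at ascending addresses the bytes are 2C E9 34 67 A0 73 E8 65.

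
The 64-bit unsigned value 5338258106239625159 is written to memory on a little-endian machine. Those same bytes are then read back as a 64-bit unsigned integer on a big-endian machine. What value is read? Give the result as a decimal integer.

5338258106239625159 in 64-bit hexadecimal is 0x4A154D76DDC327C7.
Stored little-endian, the bytes at ascending addresses are C7 27 C3 DD 76 4D 15 4A.
Read back as big-endian, the last byte is least significant, giving 0xC727C3DD764D154A.
0xC727C3DD764D154A = 14350654093579326794.

14350654093579326794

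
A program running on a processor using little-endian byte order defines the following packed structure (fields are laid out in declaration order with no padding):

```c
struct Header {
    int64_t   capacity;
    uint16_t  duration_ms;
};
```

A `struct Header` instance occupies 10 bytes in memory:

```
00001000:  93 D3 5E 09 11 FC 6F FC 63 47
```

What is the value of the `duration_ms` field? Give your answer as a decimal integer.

18275

`duration_ms` follows `capacity` (8 bytes), so it starts at byte offset 8 and occupies 2 bytes.
Bytes at offsets 8..9: 63 47.
Little-endian: lowest address holds the least-significant byte.
Reassemble most-significant byte first: 47 63 → 0x4763.
0x4763 = 18275.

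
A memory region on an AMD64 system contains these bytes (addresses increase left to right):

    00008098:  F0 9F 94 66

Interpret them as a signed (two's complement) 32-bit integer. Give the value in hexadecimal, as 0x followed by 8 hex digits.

0x66949FF0

Little-endian stores the least-significant byte at the lowest address.
Reassemble most-significant byte first: 66 94 9F F0 → 0x66949FF0.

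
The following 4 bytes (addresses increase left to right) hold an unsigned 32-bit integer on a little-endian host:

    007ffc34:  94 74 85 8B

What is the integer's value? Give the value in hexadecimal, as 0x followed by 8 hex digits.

0x8B857494

Little-endian stores the least-significant byte at the lowest address.
Reassemble most-significant byte first: 8B 85 74 94 → 0x8B857494.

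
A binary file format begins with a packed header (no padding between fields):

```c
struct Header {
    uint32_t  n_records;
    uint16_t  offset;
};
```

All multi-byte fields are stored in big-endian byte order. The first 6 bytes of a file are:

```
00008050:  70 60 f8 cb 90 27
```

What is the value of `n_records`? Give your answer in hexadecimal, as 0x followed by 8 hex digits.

`n_records` is the first field, at byte offset 0, occupying 4 bytes.
Bytes at offsets 0..3: 70 60 F8 CB.
Big-endian: lowest address holds the most-significant byte.
The bytes are already most-significant first: 0x7060F8CB.

0x7060F8CB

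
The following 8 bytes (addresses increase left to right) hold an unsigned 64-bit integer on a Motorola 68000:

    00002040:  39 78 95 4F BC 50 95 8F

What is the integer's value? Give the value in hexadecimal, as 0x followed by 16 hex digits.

0x3978954FBC50958F

Big-endian: lowest address holds the most-significant byte.
The bytes are already most-significant first: 0x3978954FBC50958F.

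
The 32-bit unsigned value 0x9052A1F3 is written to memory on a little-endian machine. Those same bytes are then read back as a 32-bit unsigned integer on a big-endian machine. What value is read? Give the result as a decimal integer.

Stored little-endian, the bytes at ascending addresses are F3 A1 52 90.
Read back as big-endian, the last byte is least significant, giving 0xF3A15290.
0xF3A15290 = 4087435920.

4087435920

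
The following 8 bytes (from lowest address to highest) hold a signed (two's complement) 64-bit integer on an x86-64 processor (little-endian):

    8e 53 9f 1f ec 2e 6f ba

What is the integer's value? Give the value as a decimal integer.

-5012736268562377842

Little-endian: lowest address holds the least-significant byte.
Reassemble most-significant byte first: BA 6F 2E EC 1F 9F 53 8E → 0xBA6F2EEC1F9F538E.
Top bit is set, so as a signed 64-bit value this is 0xBA6F2EEC1F9F538E − 2^64 = -5012736268562377842.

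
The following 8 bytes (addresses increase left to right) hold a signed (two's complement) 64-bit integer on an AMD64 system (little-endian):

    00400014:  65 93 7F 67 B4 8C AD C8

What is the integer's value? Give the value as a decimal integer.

In little-endian order the low byte comes first in memory.
Reassemble most-significant byte first: C8 AD 8C B4 67 7F 93 65 → 0xC8AD8CB4677F9365.
Top bit is set, so as a signed 64-bit value this is 0xC8AD8CB4677F9365 − 2^64 = -3986375388694604955.

-3986375388694604955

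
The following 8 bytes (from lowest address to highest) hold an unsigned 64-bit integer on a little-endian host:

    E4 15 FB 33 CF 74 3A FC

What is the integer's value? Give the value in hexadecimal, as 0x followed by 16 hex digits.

In little-endian order the low byte comes first in memory.
Reassemble most-significant byte first: FC 3A 74 CF 33 FB 15 E4 → 0xFC3A74CF33FB15E4.

0xFC3A74CF33FB15E4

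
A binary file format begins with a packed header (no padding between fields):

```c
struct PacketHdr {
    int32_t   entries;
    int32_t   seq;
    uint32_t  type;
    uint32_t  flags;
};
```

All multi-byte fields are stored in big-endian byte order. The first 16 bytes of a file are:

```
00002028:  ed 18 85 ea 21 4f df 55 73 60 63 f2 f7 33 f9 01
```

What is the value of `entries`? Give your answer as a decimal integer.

`entries` is the first field, at byte offset 0, occupying 4 bytes.
Bytes at offsets 0..3: ED 18 85 EA.
In big-endian order the high byte comes first in memory.
The bytes are already most-significant first: 0xED1885EA.
Top bit is set, so as a signed 32-bit value this is 0xED1885EA − 2^32 = -317159958.

-317159958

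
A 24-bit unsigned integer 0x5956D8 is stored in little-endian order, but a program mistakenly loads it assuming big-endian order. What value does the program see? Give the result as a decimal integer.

Stored little-endian, the bytes at ascending addresses are D8 56 59.
Read back as big-endian, the last byte is least significant, giving 0xD85659.
0xD85659 = 14177881.

14177881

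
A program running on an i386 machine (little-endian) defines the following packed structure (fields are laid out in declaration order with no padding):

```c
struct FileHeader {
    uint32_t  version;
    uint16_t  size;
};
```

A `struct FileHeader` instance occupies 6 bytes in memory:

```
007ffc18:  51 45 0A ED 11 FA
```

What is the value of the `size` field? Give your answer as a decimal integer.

64017

`size` follows `version` (4 bytes), so it starts at byte offset 4 and occupies 2 bytes.
Bytes at offsets 4..5: 11 FA.
Little-endian: lowest address holds the least-significant byte.
Reassemble most-significant byte first: FA 11 → 0xFA11.
0xFA11 = 64017.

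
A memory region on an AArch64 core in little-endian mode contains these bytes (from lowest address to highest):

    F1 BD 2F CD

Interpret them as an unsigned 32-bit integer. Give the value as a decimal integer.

In little-endian order the low byte comes first in memory.
Reassemble most-significant byte first: CD 2F BD F1 → 0xCD2FBDF1.
0xCD2FBDF1 = 3442458097.

3442458097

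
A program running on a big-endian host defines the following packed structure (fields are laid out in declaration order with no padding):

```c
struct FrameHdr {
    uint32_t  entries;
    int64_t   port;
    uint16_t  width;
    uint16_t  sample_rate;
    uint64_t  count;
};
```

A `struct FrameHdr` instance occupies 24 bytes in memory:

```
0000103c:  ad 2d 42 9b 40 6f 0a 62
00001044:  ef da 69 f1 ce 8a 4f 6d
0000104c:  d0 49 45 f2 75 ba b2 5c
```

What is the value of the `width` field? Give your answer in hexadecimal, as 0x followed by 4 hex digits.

0xCE8A

`width` follows `entries` (4 B), `port` (8 B), so it starts at offset 4 + 8 = 12 and occupies 2 bytes.
Bytes at offsets 12..13: CE 8A.
Big-endian stores the most-significant byte at the lowest address.
The bytes are already most-significant first: 0xCE8A.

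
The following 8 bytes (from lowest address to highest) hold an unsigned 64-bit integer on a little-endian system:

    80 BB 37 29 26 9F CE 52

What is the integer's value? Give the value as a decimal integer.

5966881542561577856

Little-endian stores the least-significant byte at the lowest address.
Reassemble most-significant byte first: 52 CE 9F 26 29 37 BB 80 → 0x52CE9F262937BB80.
0x52CE9F262937BB80 = 5966881542561577856.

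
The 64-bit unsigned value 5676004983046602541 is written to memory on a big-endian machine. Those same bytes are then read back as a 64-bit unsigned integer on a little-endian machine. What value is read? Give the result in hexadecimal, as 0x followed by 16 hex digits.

5676004983046602541 in 64-bit hexadecimal is 0x4EC5387595D6FF2D.
Stored big-endian, the bytes at ascending addresses are 4E C5 38 75 95 D6 FF 2D.
Read back as little-endian, the first byte is least significant, giving 0x2DFFD6957538C54E.

0x2DFFD6957538C54E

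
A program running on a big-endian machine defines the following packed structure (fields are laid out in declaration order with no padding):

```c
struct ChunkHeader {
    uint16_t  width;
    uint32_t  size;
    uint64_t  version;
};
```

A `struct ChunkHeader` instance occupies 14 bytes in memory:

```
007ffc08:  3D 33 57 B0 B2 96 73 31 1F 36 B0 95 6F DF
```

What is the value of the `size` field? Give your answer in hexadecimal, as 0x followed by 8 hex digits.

0x57B0B296

`size` follows `width` (2 bytes), so it starts at byte offset 2 and occupies 4 bytes.
Bytes at offsets 2..5: 57 B0 B2 96.
Big-endian stores the most-significant byte at the lowest address.
The bytes are already most-significant first: 0x57B0B296.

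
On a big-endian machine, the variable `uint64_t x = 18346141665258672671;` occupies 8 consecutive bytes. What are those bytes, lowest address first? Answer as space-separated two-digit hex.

18346141665258672671 in hexadecimal, padded to 64 bits, is 0xFE9A96A47CBC921F.
Split into bytes (most-significant first): FE 9A 96 A4 7C BC 92 1F.
In big-endian order the high byte comes first in memory.
So the memory order matches the most-significant-first order: FE 9A 96 A4 7C BC 92 1F.

FE 9A 96 A4 7C BC 92 1F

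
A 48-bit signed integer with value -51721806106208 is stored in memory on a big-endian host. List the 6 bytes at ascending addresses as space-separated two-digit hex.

D0 F5 94 1E B1 A0

Two's complement of -51721806106208 in 48 bits: 51721806106208 = 0x2F0A6BE14E60; invert → 0xD0F5941EB19F; add 1 → 0xD0F5941EB1A0.
Split into bytes (most-significant first): D0 F5 94 1E B1 A0.
In big-endian order the high byte comes first in memory.
So the memory order matches the most-significant-first order: D0 F5 94 1E B1 A0.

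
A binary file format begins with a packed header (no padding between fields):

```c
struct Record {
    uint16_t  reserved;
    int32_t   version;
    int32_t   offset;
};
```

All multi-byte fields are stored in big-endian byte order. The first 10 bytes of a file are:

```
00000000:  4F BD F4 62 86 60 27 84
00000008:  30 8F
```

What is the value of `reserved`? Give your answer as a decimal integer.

`reserved` is the first field, at byte offset 0, occupying 2 bytes.
Bytes at offsets 0..1: 4F BD.
Big-endian stores the most-significant byte at the lowest address.
The bytes are already most-significant first: 0x4FBD.
0x4FBD = 20413.

20413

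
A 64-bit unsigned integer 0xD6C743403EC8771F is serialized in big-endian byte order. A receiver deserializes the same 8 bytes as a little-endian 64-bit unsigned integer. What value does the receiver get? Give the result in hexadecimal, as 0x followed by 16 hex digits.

0x1F77C83E4043C7D6

Stored big-endian, the bytes at ascending addresses are D6 C7 43 40 3E C8 77 1F.
Read back as little-endian, the first byte is least significant, giving 0x1F77C83E4043C7D6.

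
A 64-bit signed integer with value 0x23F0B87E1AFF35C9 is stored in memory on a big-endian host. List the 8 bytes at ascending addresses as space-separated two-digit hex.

Split into bytes (most-significant first): 23 F0 B8 7E 1A FF 35 C9.
Big-endian stores the most-significant byte at the lowest address.
So the memory order matches the most-significant-first order: 23 F0 B8 7E 1A FF 35 C9.

23 F0 B8 7E 1A FF 35 C9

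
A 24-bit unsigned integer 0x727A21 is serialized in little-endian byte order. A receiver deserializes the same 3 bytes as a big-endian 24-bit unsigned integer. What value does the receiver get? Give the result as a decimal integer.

Stored little-endian, the bytes at ascending addresses are 21 7A 72.
Read back as big-endian, the last byte is least significant, giving 0x217A72.
0x217A72 = 2194034.

2194034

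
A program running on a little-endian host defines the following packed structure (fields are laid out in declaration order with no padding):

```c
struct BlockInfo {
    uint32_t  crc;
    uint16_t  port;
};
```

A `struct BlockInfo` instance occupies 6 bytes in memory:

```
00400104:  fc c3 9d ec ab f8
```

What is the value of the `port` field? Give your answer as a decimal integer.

`port` follows `crc` (4 bytes), so it starts at byte offset 4 and occupies 2 bytes.
Bytes at offsets 4..5: AB F8.
Little-endian stores the least-significant byte at the lowest address.
Reassemble most-significant byte first: F8 AB → 0xF8AB.
0xF8AB = 63659.

63659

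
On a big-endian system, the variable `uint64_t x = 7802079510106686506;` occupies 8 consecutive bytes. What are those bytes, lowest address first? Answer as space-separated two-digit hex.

6C 46 8D FA 2D 43 44 2A

7802079510106686506 in hexadecimal, padded to 64 bits, is 0x6C468DFA2D43442A.
Split into bytes (most-significant first): 6C 46 8D FA 2D 43 44 2A.
Big-endian stores the most-significant byte at the lowest address.
So the memory order matches the most-significant-first order: 6C 46 8D FA 2D 43 44 2A.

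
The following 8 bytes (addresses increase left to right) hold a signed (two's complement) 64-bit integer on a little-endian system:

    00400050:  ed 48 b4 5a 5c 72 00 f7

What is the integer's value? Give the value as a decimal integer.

-648392605357029139

Little-endian: lowest address holds the least-significant byte.
Reassemble most-significant byte first: F7 00 72 5C 5A B4 48 ED → 0xF700725C5AB448ED.
Top bit is set, so as a signed 64-bit value this is 0xF700725C5AB448ED − 2^64 = -648392605357029139.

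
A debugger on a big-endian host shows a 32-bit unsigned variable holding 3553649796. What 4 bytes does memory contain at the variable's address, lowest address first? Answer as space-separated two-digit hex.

D3 D0 64 84

3553649796 in hexadecimal, padded to 32 bits, is 0xD3D06484.
Split into bytes (most-significant first): D3 D0 64 84.
Big-endian: lowest address holds the most-significant byte.
So the memory order matches the most-significant-first order: D3 D0 64 84.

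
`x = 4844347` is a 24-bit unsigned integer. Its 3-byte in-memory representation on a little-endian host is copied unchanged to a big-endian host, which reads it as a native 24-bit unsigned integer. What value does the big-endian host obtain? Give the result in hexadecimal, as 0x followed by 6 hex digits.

0x3BEB49

4844347 in 24-bit hexadecimal is 0x49EB3B.
Stored little-endian, the bytes at ascending addresses are 3B EB 49.
Read back as big-endian, the last byte is least significant, giving 0x3BEB49.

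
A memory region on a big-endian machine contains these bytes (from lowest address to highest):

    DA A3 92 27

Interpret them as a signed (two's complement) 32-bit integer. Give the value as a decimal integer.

Big-endian: lowest address holds the most-significant byte.
The bytes are already most-significant first: 0xDAA39227.
Top bit is set, so as a signed 32-bit value this is 0xDAA39227 − 2^32 = -626814425.

-626814425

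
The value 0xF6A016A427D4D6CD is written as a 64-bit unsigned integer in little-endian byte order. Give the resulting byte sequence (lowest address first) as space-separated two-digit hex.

Split into bytes (most-significant first): F6 A0 16 A4 27 D4 D6 CD.
In little-endian order the low byte comes first in memory.
So at ascending addresses the bytes are CD D6 D4 27 A4 16 A0 F6.

CD D6 D4 27 A4 16 A0 F6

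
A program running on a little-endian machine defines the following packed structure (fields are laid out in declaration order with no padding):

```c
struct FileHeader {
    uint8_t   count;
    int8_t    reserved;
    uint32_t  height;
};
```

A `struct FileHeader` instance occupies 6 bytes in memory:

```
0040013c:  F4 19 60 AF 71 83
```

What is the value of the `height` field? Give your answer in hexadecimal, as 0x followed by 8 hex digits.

0x8371AF60

`height` follows `count` (1 B), `reserved` (1 B), so it starts at offset 1 + 1 = 2 and occupies 4 bytes.
Bytes at offsets 2..5: 60 AF 71 83.
In little-endian order the low byte comes first in memory.
Reassemble most-significant byte first: 83 71 AF 60 → 0x8371AF60.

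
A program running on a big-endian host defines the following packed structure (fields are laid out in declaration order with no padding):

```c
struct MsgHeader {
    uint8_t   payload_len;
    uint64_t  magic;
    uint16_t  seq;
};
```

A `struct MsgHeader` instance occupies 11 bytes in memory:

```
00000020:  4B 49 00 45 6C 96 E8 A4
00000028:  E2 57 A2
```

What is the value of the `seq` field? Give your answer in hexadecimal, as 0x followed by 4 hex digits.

0x57A2

`seq` follows `payload_len` (1 B), `magic` (8 B), so it starts at offset 1 + 8 = 9 and occupies 2 bytes.
Bytes at offsets 9..10: 57 A2.
Big-endian: lowest address holds the most-significant byte.
The bytes are already most-significant first: 0x57A2.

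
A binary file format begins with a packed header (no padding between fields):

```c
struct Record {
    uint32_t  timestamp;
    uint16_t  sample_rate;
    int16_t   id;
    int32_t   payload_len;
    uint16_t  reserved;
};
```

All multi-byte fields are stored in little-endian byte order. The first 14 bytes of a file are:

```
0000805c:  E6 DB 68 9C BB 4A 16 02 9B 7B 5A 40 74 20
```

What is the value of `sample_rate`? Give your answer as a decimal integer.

`sample_rate` follows `timestamp` (4 bytes), so it starts at byte offset 4 and occupies 2 bytes.
Bytes at offsets 4..5: BB 4A.
In little-endian order the low byte comes first in memory.
Reassemble most-significant byte first: 4A BB → 0x4ABB.
0x4ABB = 19131.

19131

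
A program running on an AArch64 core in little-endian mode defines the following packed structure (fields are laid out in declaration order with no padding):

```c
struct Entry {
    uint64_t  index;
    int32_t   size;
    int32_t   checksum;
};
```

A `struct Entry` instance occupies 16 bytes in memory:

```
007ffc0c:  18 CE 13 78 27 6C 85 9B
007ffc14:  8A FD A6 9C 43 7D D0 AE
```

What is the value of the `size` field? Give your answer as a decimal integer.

-1666777718

`size` follows `index` (8 bytes), so it starts at byte offset 8 and occupies 4 bytes.
Bytes at offsets 8..11: 8A FD A6 9C.
In little-endian order the low byte comes first in memory.
Reassemble most-significant byte first: 9C A6 FD 8A → 0x9CA6FD8A.
Top bit is set, so as a signed 32-bit value this is 0x9CA6FD8A − 2^32 = -1666777718.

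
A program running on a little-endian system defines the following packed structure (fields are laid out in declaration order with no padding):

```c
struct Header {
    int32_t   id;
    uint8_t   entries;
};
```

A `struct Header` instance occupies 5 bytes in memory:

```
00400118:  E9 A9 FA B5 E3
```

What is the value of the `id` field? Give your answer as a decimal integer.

-1241863703

`id` is the first field, at byte offset 0, occupying 4 bytes.
Bytes at offsets 0..3: E9 A9 FA B5.
Little-endian stores the least-significant byte at the lowest address.
Reassemble most-significant byte first: B5 FA A9 E9 → 0xB5FAA9E9.
Top bit is set, so as a signed 32-bit value this is 0xB5FAA9E9 − 2^32 = -1241863703.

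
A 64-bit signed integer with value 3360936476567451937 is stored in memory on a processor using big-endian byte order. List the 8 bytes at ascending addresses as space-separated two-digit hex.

2E A4 71 EB 1E 74 B9 21

3360936476567451937 in hexadecimal, padded to 64 bits, is 0x2EA471EB1E74B921.
Split into bytes (most-significant first): 2E A4 71 EB 1E 74 B9 21.
In big-endian order the high byte comes first in memory.
So the memory order matches the most-significant-first order: 2E A4 71 EB 1E 74 B9 21.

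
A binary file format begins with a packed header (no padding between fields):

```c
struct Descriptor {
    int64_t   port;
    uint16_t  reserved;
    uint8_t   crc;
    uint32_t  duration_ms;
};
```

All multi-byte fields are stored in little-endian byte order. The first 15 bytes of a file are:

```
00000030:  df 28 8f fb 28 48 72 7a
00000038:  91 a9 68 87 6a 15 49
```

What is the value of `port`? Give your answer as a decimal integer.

8823193960828578015

`port` is the first field, at byte offset 0, occupying 8 bytes.
Bytes at offsets 0..7: DF 28 8F FB 28 48 72 7A.
In little-endian order the low byte comes first in memory.
Reassemble most-significant byte first: 7A 72 48 28 FB 8F 28 DF → 0x7A724828FB8F28DF.
0x7A724828FB8F28DF = 8823193960828578015.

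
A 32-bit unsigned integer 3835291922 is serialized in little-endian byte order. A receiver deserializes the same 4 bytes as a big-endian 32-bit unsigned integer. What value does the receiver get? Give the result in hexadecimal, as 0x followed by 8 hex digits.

3835291922 in 32-bit hexadecimal is 0xE499E912.
Stored little-endian, the bytes at ascending addresses are 12 E9 99 E4.
Read back as big-endian, the last byte is least significant, giving 0x12E999E4.

0x12E999E4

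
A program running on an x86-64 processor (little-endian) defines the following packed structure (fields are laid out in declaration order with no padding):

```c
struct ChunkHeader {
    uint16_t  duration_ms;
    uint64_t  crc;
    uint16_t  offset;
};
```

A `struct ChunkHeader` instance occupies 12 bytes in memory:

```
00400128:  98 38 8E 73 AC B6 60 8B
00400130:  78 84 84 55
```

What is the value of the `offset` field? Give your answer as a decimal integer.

`offset` follows `duration_ms` (2 B), `crc` (8 B), so it starts at offset 2 + 8 = 10 and occupies 2 bytes.
Bytes at offsets 10..11: 84 55.
Little-endian stores the least-significant byte at the lowest address.
Reassemble most-significant byte first: 55 84 → 0x5584.
0x5584 = 21892.

21892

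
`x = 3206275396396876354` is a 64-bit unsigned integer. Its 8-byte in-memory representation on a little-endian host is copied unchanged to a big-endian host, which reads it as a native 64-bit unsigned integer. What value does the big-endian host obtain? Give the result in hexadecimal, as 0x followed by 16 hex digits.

0x42824F467CFA7E2C

3206275396396876354 in 64-bit hexadecimal is 0x2C7EFA7C464F8242.
Stored little-endian, the bytes at ascending addresses are 42 82 4F 46 7C FA 7E 2C.
Read back as big-endian, the last byte is least significant, giving 0x42824F467CFA7E2C.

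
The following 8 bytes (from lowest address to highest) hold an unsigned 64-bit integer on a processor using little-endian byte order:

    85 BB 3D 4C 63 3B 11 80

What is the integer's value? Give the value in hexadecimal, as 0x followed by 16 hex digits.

In little-endian order the low byte comes first in memory.
Reassemble most-significant byte first: 80 11 3B 63 4C 3D BB 85 → 0x80113B634C3DBB85.

0x80113B634C3DBB85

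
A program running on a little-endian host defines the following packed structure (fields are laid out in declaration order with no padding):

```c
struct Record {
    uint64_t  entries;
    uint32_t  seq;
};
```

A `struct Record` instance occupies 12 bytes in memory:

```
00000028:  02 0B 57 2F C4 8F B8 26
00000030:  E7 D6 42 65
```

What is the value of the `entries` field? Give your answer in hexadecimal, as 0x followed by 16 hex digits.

`entries` is the first field, at byte offset 0, occupying 8 bytes.
Bytes at offsets 0..7: 02 0B 57 2F C4 8F B8 26.
In little-endian order the low byte comes first in memory.
Reassemble most-significant byte first: 26 B8 8F C4 2F 57 0B 02 → 0x26B88FC42F570B02.

0x26B88FC42F570B02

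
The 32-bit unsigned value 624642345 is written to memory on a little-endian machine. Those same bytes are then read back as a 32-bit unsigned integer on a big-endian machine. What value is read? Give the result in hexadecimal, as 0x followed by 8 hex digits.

0x29493B25

624642345 in 32-bit hexadecimal is 0x253B4929.
Stored little-endian, the bytes at ascending addresses are 29 49 3B 25.
Read back as big-endian, the last byte is least significant, giving 0x29493B25.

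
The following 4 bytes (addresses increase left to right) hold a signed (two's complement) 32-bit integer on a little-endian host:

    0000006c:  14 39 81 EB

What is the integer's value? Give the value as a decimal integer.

Little-endian stores the least-significant byte at the lowest address.
Reassemble most-significant byte first: EB 81 39 14 → 0xEB813914.
Top bit is set, so as a signed 32-bit value this is 0xEB813914 − 2^32 = -343852780.

-343852780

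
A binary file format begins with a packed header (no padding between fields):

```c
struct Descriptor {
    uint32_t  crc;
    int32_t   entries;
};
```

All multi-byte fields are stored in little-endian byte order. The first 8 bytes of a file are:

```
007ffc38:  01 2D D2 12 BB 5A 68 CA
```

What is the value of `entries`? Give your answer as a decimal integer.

-899130693

`entries` follows `crc` (4 bytes), so it starts at byte offset 4 and occupies 4 bytes.
Bytes at offsets 4..7: BB 5A 68 CA.
In little-endian order the low byte comes first in memory.
Reassemble most-significant byte first: CA 68 5A BB → 0xCA685ABB.
Top bit is set, so as a signed 32-bit value this is 0xCA685ABB − 2^32 = -899130693.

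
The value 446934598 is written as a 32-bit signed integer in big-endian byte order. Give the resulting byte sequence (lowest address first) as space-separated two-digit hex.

446934598 in hexadecimal, padded to 32 bits, is 0x1AA3AE46.
Split into bytes (most-significant first): 1A A3 AE 46.
Big-endian: lowest address holds the most-significant byte.
So the memory order matches the most-significant-first order: 1A A3 AE 46.

1A A3 AE 46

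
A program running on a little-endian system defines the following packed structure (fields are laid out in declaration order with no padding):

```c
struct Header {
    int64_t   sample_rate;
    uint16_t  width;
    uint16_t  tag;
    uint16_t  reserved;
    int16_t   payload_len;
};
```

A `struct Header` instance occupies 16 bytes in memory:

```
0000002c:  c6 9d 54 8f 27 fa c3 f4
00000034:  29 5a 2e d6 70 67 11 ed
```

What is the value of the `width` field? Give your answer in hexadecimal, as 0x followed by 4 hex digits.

0x5A29

`width` follows `sample_rate` (8 bytes), so it starts at byte offset 8 and occupies 2 bytes.
Bytes at offsets 8..9: 29 5A.
Little-endian stores the least-significant byte at the lowest address.
Reassemble most-significant byte first: 5A 29 → 0x5A29.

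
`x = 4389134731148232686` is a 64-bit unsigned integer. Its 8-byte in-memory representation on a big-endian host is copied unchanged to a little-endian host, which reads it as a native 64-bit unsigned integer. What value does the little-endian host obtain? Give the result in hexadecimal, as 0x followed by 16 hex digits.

0xEE876B89C856E93C

4389134731148232686 in 64-bit hexadecimal is 0x3CE956C8896B87EE.
Stored big-endian, the bytes at ascending addresses are 3C E9 56 C8 89 6B 87 EE.
Read back as little-endian, the first byte is least significant, giving 0xEE876B89C856E93C.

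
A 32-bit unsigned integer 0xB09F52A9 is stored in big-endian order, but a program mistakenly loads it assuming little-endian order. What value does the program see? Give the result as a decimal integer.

2840764336

Stored big-endian, the bytes at ascending addresses are B0 9F 52 A9.
Read back as little-endian, the first byte is least significant, giving 0xA9529FB0.
0xA9529FB0 = 2840764336.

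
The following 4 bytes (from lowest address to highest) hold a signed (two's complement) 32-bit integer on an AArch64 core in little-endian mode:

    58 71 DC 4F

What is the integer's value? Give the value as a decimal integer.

Little-endian stores the least-significant byte at the lowest address.
Reassemble most-significant byte first: 4F DC 71 58 → 0x4FDC7158.
0x4FDC7158 = 1339847000.

1339847000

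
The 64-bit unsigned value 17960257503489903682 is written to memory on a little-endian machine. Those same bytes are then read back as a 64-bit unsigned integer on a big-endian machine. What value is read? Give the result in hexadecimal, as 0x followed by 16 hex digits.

17960257503489903682 in 64-bit hexadecimal is 0xF93FA70ABA0F4C42.
Stored little-endian, the bytes at ascending addresses are 42 4C 0F BA 0A A7 3F F9.
Read back as big-endian, the last byte is least significant, giving 0x424C0FBA0AA73FF9.

0x424C0FBA0AA73FF9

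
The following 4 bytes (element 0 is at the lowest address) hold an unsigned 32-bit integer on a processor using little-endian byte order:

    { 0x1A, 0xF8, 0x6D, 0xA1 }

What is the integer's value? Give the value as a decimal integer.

2708338714

Little-endian stores the least-significant byte at the lowest address.
Reassemble most-significant byte first: A1 6D F8 1A → 0xA16DF81A.
0xA16DF81A = 2708338714.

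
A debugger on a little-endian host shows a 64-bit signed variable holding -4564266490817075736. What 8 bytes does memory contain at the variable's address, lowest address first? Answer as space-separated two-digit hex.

E8 25 A1 22 CF 77 A8 C0

Two's complement of -4564266490817075736 in 64 bits: 4564266490817075736 = 0x3F578830DD5EDA18; invert → 0xC0A877CF22A125E7; add 1 → 0xC0A877CF22A125E8.
Split into bytes (most-significant first): C0 A8 77 CF 22 A1 25 E8.
In little-endian order the low byte comes first in memory.
So at ascending addresses the bytes are E8 25 A1 22 CF 77 A8 C0.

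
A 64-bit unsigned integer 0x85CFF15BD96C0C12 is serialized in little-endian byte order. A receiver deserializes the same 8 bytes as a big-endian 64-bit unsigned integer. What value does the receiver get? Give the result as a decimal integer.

Stored little-endian, the bytes at ascending addresses are 12 0C 6C D9 5B F1 CF 85.
Read back as big-endian, the last byte is least significant, giving 0x120C6CD95BF1CF85.
0x120C6CD95BF1CF85 = 1300534073209507717.

1300534073209507717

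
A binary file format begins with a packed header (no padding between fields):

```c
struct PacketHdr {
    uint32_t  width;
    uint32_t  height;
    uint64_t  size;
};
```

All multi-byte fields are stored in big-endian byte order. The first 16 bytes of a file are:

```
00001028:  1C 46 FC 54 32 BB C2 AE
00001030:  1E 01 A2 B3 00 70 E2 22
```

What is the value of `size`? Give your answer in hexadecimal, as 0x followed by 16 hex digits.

`size` follows `width` (4 B), `height` (4 B), so it starts at offset 4 + 4 = 8 and occupies 8 bytes.
Bytes at offsets 8..15: 1E 01 A2 B3 00 70 E2 22.
Big-endian: lowest address holds the most-significant byte.
The bytes are already most-significant first: 0x1E01A2B30070E222.

0x1E01A2B30070E222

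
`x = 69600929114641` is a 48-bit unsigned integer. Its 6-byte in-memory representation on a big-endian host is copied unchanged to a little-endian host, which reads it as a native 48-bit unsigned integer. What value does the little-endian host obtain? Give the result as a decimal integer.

69600929114641 in 48-bit hexadecimal is 0x3F4D3AA7EA11.
Stored big-endian, the bytes at ascending addresses are 3F 4D 3A A7 EA 11.
Read back as little-endian, the first byte is least significant, giving 0x11EAA73A4D3F.
0x11EAA73A4D3F = 19699525635391.

19699525635391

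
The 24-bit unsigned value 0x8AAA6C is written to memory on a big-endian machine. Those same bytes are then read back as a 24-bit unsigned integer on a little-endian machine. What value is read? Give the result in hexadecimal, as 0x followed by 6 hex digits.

Stored big-endian, the bytes at ascending addresses are 8A AA 6C.
Read back as little-endian, the first byte is least significant, giving 0x6CAA8A.

0x6CAA8A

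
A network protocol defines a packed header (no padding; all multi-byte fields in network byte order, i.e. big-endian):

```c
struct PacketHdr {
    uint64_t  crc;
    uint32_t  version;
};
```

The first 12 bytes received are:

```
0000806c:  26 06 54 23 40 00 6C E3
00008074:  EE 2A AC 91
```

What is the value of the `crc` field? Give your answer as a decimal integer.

`crc` is the first field, at byte offset 0, occupying 8 bytes.
Bytes at offsets 0..7: 26 06 54 23 40 00 6C E3.
Big-endian stores the most-significant byte at the lowest address.
The bytes are already most-significant first: 0x2606542340006CE3.
0x2606542340006CE3 = 2739969933675883747.

2739969933675883747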